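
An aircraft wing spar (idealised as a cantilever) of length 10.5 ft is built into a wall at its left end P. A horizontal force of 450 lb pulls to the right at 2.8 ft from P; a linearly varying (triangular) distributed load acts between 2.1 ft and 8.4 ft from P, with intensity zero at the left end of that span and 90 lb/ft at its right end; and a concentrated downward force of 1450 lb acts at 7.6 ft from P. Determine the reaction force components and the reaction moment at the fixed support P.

P_x = -450.0 lb, P_y = 1734 lb, M_P = 12810 lb·ft

Resultant of the triangular load: ½ × 90 × 6.3 = 283.5 lb, acting at 6.3 ft from P (one-third of the span from the peak).
ΣF_x = 0: P_x + 450 = 0 → P_x = -450.0 lb.
ΣF_y = 0: P_y − ½·90·6.3 − 1450 = 0 → P_y = 1734 lb.
ΣM about P: M_P − (½·90·6.3)·6.3 − 1450·7.6 = 0 → M_P = 12810 lb·ft.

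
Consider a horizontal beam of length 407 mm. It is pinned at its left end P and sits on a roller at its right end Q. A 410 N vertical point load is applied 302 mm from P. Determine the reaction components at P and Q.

P_x = 0, P_y = 105.8 N, Q_y = 304.2 N

ΣM about P: Q_y·407 − 410·302 = 0 → Q_y = 123820/407 = 304.226 ≈ 304.2 N.
ΣF_y = 0: P_y + 304.226 − 410 = 0 → P_y = 105.8 N.
ΣF_x = 0: no horizontal applied forces, so P_x = 0.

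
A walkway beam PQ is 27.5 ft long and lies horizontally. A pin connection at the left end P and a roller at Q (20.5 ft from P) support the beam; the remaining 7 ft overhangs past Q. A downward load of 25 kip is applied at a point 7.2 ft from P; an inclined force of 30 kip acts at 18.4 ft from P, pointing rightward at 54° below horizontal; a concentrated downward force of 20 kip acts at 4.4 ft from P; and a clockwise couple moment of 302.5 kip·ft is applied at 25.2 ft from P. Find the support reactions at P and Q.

Moments about P: Q_y·20.5 − 25·7.2 − 30·sin54°·18.4 − 20·4.4 − 302.5 = 0 → Q_y = 1017.08/20.5 = 49.6137 ≈ 49.61 kip.
ΣF_y = 0: P_y + 49.6137 − 25 − 30·sin54° − 20 = 0 → P_y = 19.66 kip.
ΣF_x = 0: P_x + 30·cos54° = 0 → P_x = -17.63 kip.

P_x = -17.63 kip, P_y = 19.66 kip, Q_y = 49.61 kip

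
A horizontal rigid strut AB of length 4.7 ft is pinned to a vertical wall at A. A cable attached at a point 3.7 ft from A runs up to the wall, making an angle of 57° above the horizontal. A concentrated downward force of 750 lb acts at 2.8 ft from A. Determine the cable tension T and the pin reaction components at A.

ΣM about A: T·sin57°·3.7 − 750·2.8 = 0 → T = 2100/(3.7·0.838671) = 676.746 ≈ 676.7 lb.
ΣF_x = 0: A_x − T·cos57° = 0 → A_x = 676.746 × 0.544639 = 368.6 lb.
ΣF_y = 0: A_y + T·sin57° − 750 = 0 → A_y = 750 − 676.746 × 0.838671 = 182.4 lb.

T = 676.7 lb, A_x = 368.6 lb, A_y = 182.4 lb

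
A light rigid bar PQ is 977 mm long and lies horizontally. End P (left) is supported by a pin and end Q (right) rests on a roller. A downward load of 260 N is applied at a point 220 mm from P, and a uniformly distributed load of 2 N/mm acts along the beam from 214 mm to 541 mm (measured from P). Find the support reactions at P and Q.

P_x = 0, P_y = 602.8 N, Q_y = 311.2 N

Resultant of the distributed load: 2 × 327 = 654 N at 377.5 mm from P.
ΣM about P: Q_y·977 − 260·220 − (2·327)·377.5 = 0 → Q_y = 304085/977 = 311.244 ≈ 311.2 N.
ΣF_y = 0: P_y + 311.244 − 260 − 2·327 = 0 → P_y = 602.8 N.
ΣF_x = 0: no horizontal applied forces, so P_x = 0.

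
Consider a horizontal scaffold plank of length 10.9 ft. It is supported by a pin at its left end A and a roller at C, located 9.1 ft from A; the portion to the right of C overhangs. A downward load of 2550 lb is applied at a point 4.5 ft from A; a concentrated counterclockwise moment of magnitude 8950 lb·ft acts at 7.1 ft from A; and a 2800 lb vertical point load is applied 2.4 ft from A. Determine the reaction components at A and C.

ΣM about A: C_y·9.1 − 2550·4.5 + 8950 − 2800·2.4 = 0 → C_y = 9245/9.1 = 1015.93 ≈ 1016 lb.
ΣF_y = 0: A_y + 1015.93 − 2550 − 2800 = 0 → A_y = 4334 lb.
ΣF_x = 0: no horizontal applied forces, so A_x = 0.

A_x = 0, A_y = 4334 lb, C_y = 1016 lb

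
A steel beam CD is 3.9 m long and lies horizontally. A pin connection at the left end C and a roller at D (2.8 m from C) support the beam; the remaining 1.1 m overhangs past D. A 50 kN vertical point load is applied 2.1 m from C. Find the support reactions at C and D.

C_x = 0, C_y = 12.50 kN, D_y = 37.50 kN

Taking moments about C: D_y·2.8 − 50·2.1 = 0 → D_y = 105/2.8 = 37.50 kN.
ΣF_y = 0: C_y + 37.5 − 50 = 0 → C_y = 12.50 kN.
ΣF_x = 0: no horizontal applied forces, so C_x = 0.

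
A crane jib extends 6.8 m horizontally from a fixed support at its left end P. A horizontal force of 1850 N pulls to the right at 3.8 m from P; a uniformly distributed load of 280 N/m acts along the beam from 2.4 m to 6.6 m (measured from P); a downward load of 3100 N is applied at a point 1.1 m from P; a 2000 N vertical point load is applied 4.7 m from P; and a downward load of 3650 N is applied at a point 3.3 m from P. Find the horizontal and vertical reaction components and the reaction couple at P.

P_x = -1850 N, P_y = 9926 N, M_P = 30150 N·m

Resultant of the distributed load: 280 × 4.2 = 1176 N at 4.5 m from P.
ΣF_x = 0: P_x + 1850 = 0 → P_x = -1850 N.
ΣF_y = 0: P_y − 280·4.2 − 3100 − 2000 − 3650 = 0 → P_y = 9926 N.
ΣM about P: M_P − (280·4.2)·4.5 − 3100·1.1 − 2000·4.7 − 3650·3.3 = 0 → M_P = 30150 N·m.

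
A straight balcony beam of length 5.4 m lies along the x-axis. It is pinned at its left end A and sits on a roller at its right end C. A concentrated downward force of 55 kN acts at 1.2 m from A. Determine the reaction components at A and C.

Taking moments about A: C_y·5.4 − 55·1.2 = 0 → C_y = 66/5.4 = 12.2222 ≈ 12.22 kN.
ΣF_y = 0: A_y + 12.2222 − 55 = 0 → A_y = 42.78 kN.
ΣF_x = 0: no horizontal applied forces, so A_x = 0.

A_x = 0, A_y = 42.78 kN, C_y = 12.22 kN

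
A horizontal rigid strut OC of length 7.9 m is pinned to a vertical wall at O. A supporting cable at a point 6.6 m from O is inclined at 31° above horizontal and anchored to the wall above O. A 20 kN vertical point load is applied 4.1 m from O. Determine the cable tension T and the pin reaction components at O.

T = 24.12 kN, O_x = 20.68 kN, O_y = 7.576 kN

ΣM about O: T·sin31°·6.6 − 20·4.1 = 0 → T = 82/(6.6·0.515038) = 24.123 ≈ 24.12 kN.
ΣF_x = 0: O_x − T·cos31° = 0 → O_x = 24.123 × 0.857167 = 20.68 kN.
ΣF_y = 0: O_y + T·sin31° − 20 = 0 → O_y = 20 − 24.123 × 0.515038 = 7.576 kN.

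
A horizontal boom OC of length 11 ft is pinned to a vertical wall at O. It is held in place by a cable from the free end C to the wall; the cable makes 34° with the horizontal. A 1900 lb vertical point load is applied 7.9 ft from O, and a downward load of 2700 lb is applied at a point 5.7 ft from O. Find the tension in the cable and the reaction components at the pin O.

T = 4942 lb, O_x = 4097 lb, O_y = 1836 lb

ΣM about O: T·sin34°·11 − 1900·7.9 − 2700·5.7 = 0 → T = 30400/(11·0.559193) = 4942.19 ≈ 4942 lb.
ΣF_x = 0: O_x − T·cos34° = 0 → O_x = 4942.19 × 0.829038 = 4097 lb.
ΣF_y = 0: O_y + T·sin34° − 1900 − 2700 = 0 → O_y = 4600 − 4942.19 × 0.559193 = 1836 lb.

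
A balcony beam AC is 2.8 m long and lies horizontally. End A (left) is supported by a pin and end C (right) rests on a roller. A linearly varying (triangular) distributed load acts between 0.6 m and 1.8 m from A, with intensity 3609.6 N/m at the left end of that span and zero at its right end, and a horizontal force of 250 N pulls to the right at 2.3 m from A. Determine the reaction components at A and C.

A_x = -250.0 N, A_y = 1392 N, C_y = 773.5 N

Resultant of the triangular load: ½ × 3609.6 × 1.2 = 2165.76 N, acting at 1 m from A (one-third of the span from the peak).
ΣM about A: C_y·2.8 − (½·3609.6·1.2)·1 = 0 → C_y = 2165.76/2.8 = 773.486 ≈ 773.5 N.
ΣF_y = 0: A_y + 773.486 − ½·3609.6·1.2 = 0 → A_y = 1392 N.
ΣF_x = 0: A_x + 250 = 0 → A_x = -250.0 N.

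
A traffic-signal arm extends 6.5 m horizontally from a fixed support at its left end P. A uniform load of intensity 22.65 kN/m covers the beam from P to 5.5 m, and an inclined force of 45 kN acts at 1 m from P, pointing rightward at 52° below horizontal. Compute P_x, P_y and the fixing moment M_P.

Resultant of the distributed load: 22.65 × 5.5 = 124.575 kN at 2.75 m from P.
ΣF_x = 0: P_x + 45·cos52° = 0 → P_x = -27.70 kN.
ΣF_y = 0: P_y − 22.65·5.5 − 45·sin52° = 0 → P_y = 160.0 kN.
ΣM about P: M_P − (22.65·5.5)·2.75 − 45·sin52°·1 = 0 → M_P = 378.0 kN·m.

P_x = -27.70 kN, P_y = 160.0 kN, M_P = 378.0 kN·m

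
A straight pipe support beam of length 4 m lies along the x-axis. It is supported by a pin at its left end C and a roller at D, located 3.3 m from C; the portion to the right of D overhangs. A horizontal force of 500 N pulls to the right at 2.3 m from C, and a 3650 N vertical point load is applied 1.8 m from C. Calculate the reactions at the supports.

C_x = -500.0 N, C_y = 1659 N, D_y = 1991 N

Taking moments about C: D_y·3.3 − 3650·1.8 = 0 → D_y = 6570/3.3 = 1990.91 ≈ 1991 N.
ΣF_y = 0: C_y + 1990.91 − 3650 = 0 → C_y = 1659 N.
ΣF_x = 0: C_x + 500 = 0 → C_x = -500.0 N.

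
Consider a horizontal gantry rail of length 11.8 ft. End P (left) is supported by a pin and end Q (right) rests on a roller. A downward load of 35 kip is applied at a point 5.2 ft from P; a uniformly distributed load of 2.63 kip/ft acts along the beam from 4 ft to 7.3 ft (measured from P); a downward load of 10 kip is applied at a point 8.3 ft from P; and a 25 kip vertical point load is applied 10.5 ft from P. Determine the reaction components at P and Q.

Resultant of the distributed load: 2.63 × 3.3 = 8.679 kip at 5.65 ft from P.
ΣM about P: Q_y·11.8 − 35·5.2 − (2.63·3.3)·5.65 − 10·8.3 − 25·10.5 = 0 → Q_y = 576.53635/11.8 = 48.859 ≈ 48.86 kip.
ΣF_y = 0: P_y + 48.859 − 35 − 2.63·3.3 − 10 − 25 = 0 → P_y = 29.82 kip.
ΣF_x = 0: no horizontal applied forces, so P_x = 0.

P_x = 0, P_y = 29.82 kip, Q_y = 48.86 kip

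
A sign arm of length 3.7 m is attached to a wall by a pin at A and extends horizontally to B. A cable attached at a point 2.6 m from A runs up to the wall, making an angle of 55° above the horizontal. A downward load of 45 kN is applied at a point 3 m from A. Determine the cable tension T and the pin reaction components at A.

ΣM about A: T·sin55°·2.6 − 45·3 = 0 → T = 135/(2.6·0.819152) = 63.3864 ≈ 63.39 kN.
ΣF_x = 0: A_x − T·cos55° = 0 → A_x = 63.3864 × 0.573576 = 36.36 kN.
ΣF_y = 0: A_y + T·sin55° − 45 = 0 → A_y = 45 − 63.3864 × 0.819152 = -6.923 kN.

T = 63.39 kN, A_x = 36.36 kN, A_y = -6.923 kN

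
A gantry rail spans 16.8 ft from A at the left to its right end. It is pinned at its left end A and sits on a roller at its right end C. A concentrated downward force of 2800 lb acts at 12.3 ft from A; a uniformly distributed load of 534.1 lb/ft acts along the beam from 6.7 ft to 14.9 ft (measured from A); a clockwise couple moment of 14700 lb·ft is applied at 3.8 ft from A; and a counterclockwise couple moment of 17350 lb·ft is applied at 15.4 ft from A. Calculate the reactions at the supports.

Resultant of the distributed load: 534.1 × 8.2 = 4379.62 lb at 10.8 ft from A.
Moments about A: C_y·16.8 − 2800·12.3 − (534.1·8.2)·10.8 − 14700 + 17350 = 0 → C_y = 79089.896/16.8 = 4707.73 ≈ 4708 lb.
ΣF_y = 0: A_y + 4707.73 − 2800 − 534.1·8.2 = 0 → A_y = 2472 lb.
ΣF_x = 0: no horizontal applied forces, so A_x = 0.

A_x = 0, A_y = 2472 lb, C_y = 4708 lb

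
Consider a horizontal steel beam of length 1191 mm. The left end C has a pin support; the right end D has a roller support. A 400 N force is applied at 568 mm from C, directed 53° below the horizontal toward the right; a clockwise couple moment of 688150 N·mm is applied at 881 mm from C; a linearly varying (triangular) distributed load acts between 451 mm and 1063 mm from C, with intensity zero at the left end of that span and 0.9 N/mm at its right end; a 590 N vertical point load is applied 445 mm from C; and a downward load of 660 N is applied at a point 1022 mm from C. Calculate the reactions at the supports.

Resultant of the triangular load: ½ × 0.9 × 612 = 275.4 N, acting at 859 mm from C (one-third of the span from the peak).
Taking moments about C: D_y·1191 − 400·sin53°·568 − 688150 − (½·0.9·612)·859 − 590·445 − 660·1022 = 0 → D_y = 2043240/1191 = 1715.57 ≈ 1716 N.
ΣF_y = 0: C_y + 1715.57 − 400·sin53° − ½·0.9·612 − 590 − 660 = 0 → C_y = 129.3 N.
ΣF_x = 0: C_x + 400·cos53° = 0 → C_x = -240.7 N.

C_x = -240.7 N, C_y = 129.3 N, D_y = 1716 N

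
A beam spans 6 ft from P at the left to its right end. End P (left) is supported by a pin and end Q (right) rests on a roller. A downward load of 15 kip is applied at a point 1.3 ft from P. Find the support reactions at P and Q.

ΣM about P: Q_y·6 − 15·1.3 = 0 → Q_y = 19.5/6 = 3.250 kip.
ΣF_y = 0: P_y + 3.25 − 15 = 0 → P_y = 11.75 kip.
ΣF_x = 0: no horizontal applied forces, so P_x = 0.

P_x = 0, P_y = 11.75 kip, Q_y = 3.250 kip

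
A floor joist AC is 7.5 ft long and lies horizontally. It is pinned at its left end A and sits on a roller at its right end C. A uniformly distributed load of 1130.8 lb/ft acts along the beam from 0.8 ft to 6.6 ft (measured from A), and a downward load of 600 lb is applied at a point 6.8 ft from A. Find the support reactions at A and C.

Resultant of the distributed load: 1130.8 × 5.8 = 6558.64 lb at 3.7 ft from A.
Moments about A: C_y·7.5 − (1130.8·5.8)·3.7 − 600·6.8 = 0 → C_y = 28346.968/7.5 = 3779.6 ≈ 3780 lb.
ΣF_y = 0: A_y + 3779.6 − 1130.8·5.8 − 600 = 0 → A_y = 3379 lb.
ΣF_x = 0: no horizontal applied forces, so A_x = 0.

A_x = 0, A_y = 3379 lb, C_y = 3780 lb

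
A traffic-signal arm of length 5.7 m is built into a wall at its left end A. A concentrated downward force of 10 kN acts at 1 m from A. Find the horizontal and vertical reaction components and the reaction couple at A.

A_x = 0, A_y = 10.00 kN, M_A = 10.00 kN·m

ΣF_x = 0: A_x = 0.
ΣF_y = 0: A_y − 10 = 0 → A_y = 10.00 kN.
ΣM about A: M_A − 10·1 = 0 → M_A = 10.00 kN·m.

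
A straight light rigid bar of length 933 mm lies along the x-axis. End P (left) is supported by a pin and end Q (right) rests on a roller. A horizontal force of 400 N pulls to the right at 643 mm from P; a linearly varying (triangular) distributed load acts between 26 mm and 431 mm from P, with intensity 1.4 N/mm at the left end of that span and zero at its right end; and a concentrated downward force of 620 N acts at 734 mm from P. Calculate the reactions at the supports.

Resultant of the triangular load: ½ × 1.4 × 405 = 283.5 N, acting at 161 mm from P (one-third of the span from the peak).
Taking moments about P: Q_y·933 − (½·1.4·405)·161 − 620·734 = 0 → Q_y = 500723.5/933 = 536.681 ≈ 536.7 N.
ΣF_y = 0: P_y + 536.681 − ½·1.4·405 − 620 = 0 → P_y = 366.8 N.
ΣF_x = 0: P_x + 400 = 0 → P_x = -400.0 N.

P_x = -400.0 N, P_y = 366.8 N, Q_y = 536.7 N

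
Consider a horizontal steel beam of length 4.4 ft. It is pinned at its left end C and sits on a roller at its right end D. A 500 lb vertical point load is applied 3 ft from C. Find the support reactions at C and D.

Taking moments about C: D_y·4.4 − 500·3 = 0 → D_y = 1500/4.4 = 340.909 ≈ 340.9 lb.
ΣF_y = 0: C_y + 340.909 − 500 = 0 → C_y = 159.1 lb.
ΣF_x = 0: no horizontal applied forces, so C_x = 0.

C_x = 0, C_y = 159.1 lb, D_y = 340.9 lb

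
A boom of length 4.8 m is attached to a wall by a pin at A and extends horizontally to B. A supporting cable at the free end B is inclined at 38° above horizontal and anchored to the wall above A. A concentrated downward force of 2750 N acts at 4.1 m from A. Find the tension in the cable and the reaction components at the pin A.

T = 3815 N, A_x = 3007 N, A_y = 401.0 N

ΣM about A: T·sin38°·4.8 − 2750·4.1 = 0 → T = 11275/(4.8·0.615661) = 3815.34 ≈ 3815 N.
ΣF_x = 0: A_x − T·cos38° = 0 → A_x = 3815.34 × 0.788011 = 3007 N.
ΣF_y = 0: A_y + T·sin38° − 2750 = 0 → A_y = 2750 − 3815.34 × 0.615661 = 401.0 N.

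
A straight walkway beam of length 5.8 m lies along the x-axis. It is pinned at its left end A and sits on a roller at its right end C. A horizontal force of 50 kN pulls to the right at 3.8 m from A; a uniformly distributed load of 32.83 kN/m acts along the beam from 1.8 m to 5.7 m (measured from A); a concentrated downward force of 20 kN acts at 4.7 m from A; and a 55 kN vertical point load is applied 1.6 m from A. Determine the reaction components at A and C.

Resultant of the distributed load: 32.83 × 3.9 = 128.037 kN at 3.75 m from A.
ΣM about A: C_y·5.8 − (32.83·3.9)·3.75 − 20·4.7 − 55·1.6 = 0 → C_y = 662.13875/5.8 = 114.162 ≈ 114.2 kN.
ΣF_y = 0: A_y + 114.162 − 32.83·3.9 − 20 − 55 = 0 → A_y = 88.88 kN.
ΣF_x = 0: A_x + 50 = 0 → A_x = -50.00 kN.

A_x = -50.00 kN, A_y = 88.88 kN, C_y = 114.2 kN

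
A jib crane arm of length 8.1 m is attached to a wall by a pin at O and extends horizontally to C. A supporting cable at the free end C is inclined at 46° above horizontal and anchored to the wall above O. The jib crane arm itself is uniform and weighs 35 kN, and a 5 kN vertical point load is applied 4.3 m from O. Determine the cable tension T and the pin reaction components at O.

ΣM about O: T·sin46°·8.1 − 35·4.05 − 5·4.3 = 0 → T = 163.25/(8.1·0.71934) = 28.0178 ≈ 28.02 kN.
ΣF_x = 0: O_x − T·cos46° = 0 → O_x = 28.0178 × 0.694658 = 19.46 kN.
ΣF_y = 0: O_y + T·sin46° − 35 − 5 = 0 → O_y = 40 − 28.0178 × 0.71934 = 19.85 kN.

T = 28.02 kN, O_x = 19.46 kN, O_y = 19.85 kN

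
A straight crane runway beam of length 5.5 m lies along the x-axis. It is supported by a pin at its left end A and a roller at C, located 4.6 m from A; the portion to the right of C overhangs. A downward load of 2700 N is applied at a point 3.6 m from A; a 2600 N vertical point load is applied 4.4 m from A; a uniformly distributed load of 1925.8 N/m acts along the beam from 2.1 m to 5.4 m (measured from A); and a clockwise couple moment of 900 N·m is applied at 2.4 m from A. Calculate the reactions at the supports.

Resultant of the distributed load: 1925.8 × 3.3 = 6355.14 N at 3.75 m from A.
Moments about A: C_y·4.6 − 2700·3.6 − 2600·4.4 − (1925.8·3.3)·3.75 − 900 = 0 → C_y = 45891.775/4.6 = 9976.47 ≈ 9976 N.
ΣF_y = 0: A_y + 9976.47 − 2700 − 2600 − 1925.8·3.3 = 0 → A_y = 1679 N.
ΣF_x = 0: no horizontal applied forces, so A_x = 0.

A_x = 0, A_y = 1679 N, C_y = 9976 N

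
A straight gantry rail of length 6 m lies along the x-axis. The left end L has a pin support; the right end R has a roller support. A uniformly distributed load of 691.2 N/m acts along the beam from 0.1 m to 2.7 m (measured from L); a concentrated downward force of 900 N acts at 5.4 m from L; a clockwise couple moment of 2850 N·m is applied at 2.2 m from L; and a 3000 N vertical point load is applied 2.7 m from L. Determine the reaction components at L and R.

L_x = 0, L_y = 2643 N, R_y = 3054 N

Resultant of the distributed load: 691.2 × 2.6 = 1797.12 N at 1.4 m from L.
Taking moments about L: R_y·6 − (691.2·2.6)·1.4 − 900·5.4 − 2850 − 3000·2.7 = 0 → R_y = 18325.968/6 = 3054.33 ≈ 3054 N.
ΣF_y = 0: L_y + 3054.33 − 691.2·2.6 − 900 − 3000 = 0 → L_y = 2643 N.
ΣF_x = 0: no horizontal applied forces, so L_x = 0.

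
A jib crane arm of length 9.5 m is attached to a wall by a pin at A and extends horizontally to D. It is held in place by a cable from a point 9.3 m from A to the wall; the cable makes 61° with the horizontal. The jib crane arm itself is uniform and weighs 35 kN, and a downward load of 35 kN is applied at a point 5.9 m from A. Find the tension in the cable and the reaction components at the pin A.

T = 45.83 kN, A_x = 22.22 kN, A_y = 29.92 kN

ΣM about A: T·sin61°·9.3 − 35·4.75 − 35·5.9 = 0 → T = 372.75/(9.3·0.87462) = 45.8264 ≈ 45.83 kN.
ΣF_x = 0: A_x − T·cos61° = 0 → A_x = 45.8264 × 0.48481 = 22.22 kN.
ΣF_y = 0: A_y + T·sin61° − 35 − 35 = 0 → A_y = 70 − 45.8264 × 0.87462 = 29.92 kN.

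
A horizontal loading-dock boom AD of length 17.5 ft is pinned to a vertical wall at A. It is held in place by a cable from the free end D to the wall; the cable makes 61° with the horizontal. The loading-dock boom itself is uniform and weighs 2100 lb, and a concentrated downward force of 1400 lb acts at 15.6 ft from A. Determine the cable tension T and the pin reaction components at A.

ΣM about A: T·sin61°·17.5 − 2100·8.75 − 1400·15.6 = 0 → T = 40215/(17.5·0.87462) = 2627.43 ≈ 2627 lb.
ΣF_x = 0: A_x − T·cos61° = 0 → A_x = 2627.43 × 0.48481 = 1274 lb.
ΣF_y = 0: A_y + T·sin61° − 2100 − 1400 = 0 → A_y = 3500 − 2627.43 × 0.87462 = 1202 lb.

T = 2627 lb, A_x = 1274 lb, A_y = 1202 lb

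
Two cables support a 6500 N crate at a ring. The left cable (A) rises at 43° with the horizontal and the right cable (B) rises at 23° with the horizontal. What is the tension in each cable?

T_A = 6550 N, T_B = 5204 N

ΣF_x = 0: −T_A·cos43° + T_B·cos23° = 0 → T_B = 0.794514·T_A.
ΣF_y = 0: T_A·sin43° + T_B·sin23° = 6500.
Substitute: T_A·(0.681998 + 0.794514·0.390731) = 6500 → T_A = 6549.52 ≈ 6550 N.
Then T_B = 0.794514 × 6549.52 = 5204 N.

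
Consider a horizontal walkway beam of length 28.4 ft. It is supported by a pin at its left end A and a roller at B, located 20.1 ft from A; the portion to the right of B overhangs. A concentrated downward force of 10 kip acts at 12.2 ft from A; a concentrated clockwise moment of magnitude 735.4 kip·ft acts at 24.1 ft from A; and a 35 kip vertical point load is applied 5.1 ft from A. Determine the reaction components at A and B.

A_x = 0, A_y = -6.537 kip, B_y = 51.54 kip

Taking moments about A: B_y·20.1 − 10·12.2 − 735.4 − 35·5.1 = 0 → B_y = 1035.9/20.1 = 51.5373 ≈ 51.54 kip.
ΣF_y = 0: A_y + 51.5373 − 10 − 35 = 0 → A_y = -6.537 kip.
ΣF_x = 0: no horizontal applied forces, so A_x = 0.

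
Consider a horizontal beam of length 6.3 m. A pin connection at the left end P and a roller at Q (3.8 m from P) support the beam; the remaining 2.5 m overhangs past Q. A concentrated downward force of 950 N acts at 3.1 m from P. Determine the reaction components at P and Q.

P_x = 0, P_y = 175.0 N, Q_y = 775.0 N

ΣM about P: Q_y·3.8 − 950·3.1 = 0 → Q_y = 2945/3.8 = 775.0 N.
ΣF_y = 0: P_y + 775 − 950 = 0 → P_y = 175.0 N.
ΣF_x = 0: no horizontal applied forces, so P_x = 0.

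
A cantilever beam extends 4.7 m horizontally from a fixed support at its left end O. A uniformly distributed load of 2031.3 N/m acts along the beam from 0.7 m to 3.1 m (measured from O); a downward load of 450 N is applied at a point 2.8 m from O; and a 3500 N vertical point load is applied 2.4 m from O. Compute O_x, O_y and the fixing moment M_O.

Resultant of the distributed load: 2031.3 × 2.4 = 4875.12 N at 1.9 m from O.
ΣF_x = 0: O_x = 0.
ΣF_y = 0: O_y − 2031.3·2.4 − 450 − 3500 = 0 → O_y = 8825 N.
ΣM about O: M_O − (2031.3·2.4)·1.9 − 450·2.8 − 3500·2.4 = 0 → M_O = 18920 N·m.

O_x = 0, O_y = 8825 N, M_O = 18920 N·m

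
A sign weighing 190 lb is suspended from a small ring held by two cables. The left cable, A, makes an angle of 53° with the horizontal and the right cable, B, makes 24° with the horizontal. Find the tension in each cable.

ΣF_x = 0: −T_A·cos53° + T_B·cos24° = 0 → T_B = 0.658769·T_A.
ΣF_y = 0: T_A·sin53° + T_B·sin24° = 190.
Substitute: T_A·(0.798636 + 0.658769·0.406737) = 190 → T_A = 178.139 ≈ 178.1 lb.
Then T_B = 0.658769 × 178.139 = 117.4 lb.

T_A = 178.1 lb, T_B = 117.4 lb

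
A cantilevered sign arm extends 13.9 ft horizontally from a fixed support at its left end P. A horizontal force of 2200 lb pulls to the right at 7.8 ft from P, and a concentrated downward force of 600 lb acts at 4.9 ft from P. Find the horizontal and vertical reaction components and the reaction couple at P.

P_x = -2200 lb, P_y = 600.0 lb, M_P = 2940 lb·ft

ΣF_x = 0: P_x + 2200 = 0 → P_x = -2200 lb.
ΣF_y = 0: P_y − 600 = 0 → P_y = 600.0 lb.
ΣM about P: M_P − 600·4.9 = 0 → M_P = 2940 lb·ft.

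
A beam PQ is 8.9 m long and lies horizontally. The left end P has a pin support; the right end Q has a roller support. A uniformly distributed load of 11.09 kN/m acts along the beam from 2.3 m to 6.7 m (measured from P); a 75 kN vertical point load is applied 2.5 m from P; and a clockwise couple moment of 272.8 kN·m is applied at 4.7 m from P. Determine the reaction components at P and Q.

P_x = 0, P_y = 47.40 kN, Q_y = 76.39 kN

Resultant of the distributed load: 11.09 × 4.4 = 48.796 kN at 4.5 m from P.
Taking moments about P: Q_y·8.9 − (11.09·4.4)·4.5 − 75·2.5 − 272.8 = 0 → Q_y = 679.882/8.9 = 76.3912 ≈ 76.39 kN.
ΣF_y = 0: P_y + 76.3912 − 11.09·4.4 − 75 = 0 → P_y = 47.40 kN.
ΣF_x = 0: no horizontal applied forces, so P_x = 0.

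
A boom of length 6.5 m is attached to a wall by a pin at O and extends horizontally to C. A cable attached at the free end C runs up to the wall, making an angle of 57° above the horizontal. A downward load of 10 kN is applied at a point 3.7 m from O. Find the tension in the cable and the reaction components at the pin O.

ΣM about O: T·sin57°·6.5 − 10·3.7 = 0 → T = 37/(6.5·0.838671) = 6.7873 ≈ 6.787 kN.
ΣF_x = 0: O_x − T·cos57° = 0 → O_x = 6.7873 × 0.544639 = 3.697 kN.
ΣF_y = 0: O_y + T·sin57° − 10 = 0 → O_y = 10 − 6.7873 × 0.838671 = 4.308 kN.

T = 6.787 kN, O_x = 3.697 kN, O_y = 4.308 kN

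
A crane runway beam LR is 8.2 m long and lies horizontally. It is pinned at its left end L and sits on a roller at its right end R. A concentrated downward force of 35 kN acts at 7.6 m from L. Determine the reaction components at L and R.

ΣM about L: R_y·8.2 − 35·7.6 = 0 → R_y = 266/8.2 = 32.439 ≈ 32.44 kN.
ΣF_y = 0: L_y + 32.439 − 35 = 0 → L_y = 2.561 kN.
ΣF_x = 0: no horizontal applied forces, so L_x = 0.

L_x = 0, L_y = 2.561 kN, R_y = 32.44 kN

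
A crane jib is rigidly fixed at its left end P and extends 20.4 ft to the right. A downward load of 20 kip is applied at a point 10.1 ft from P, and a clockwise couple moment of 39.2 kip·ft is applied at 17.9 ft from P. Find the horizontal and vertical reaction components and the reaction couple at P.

P_x = 0, P_y = 20.00 kip, M_P = 241.2 kip·ft

ΣF_x = 0: P_x = 0.
ΣF_y = 0: P_y − 20 = 0 → P_y = 20.00 kip.
ΣM about P: M_P − 20·10.1 − 39.2 = 0 → M_P = 241.2 kip·ft.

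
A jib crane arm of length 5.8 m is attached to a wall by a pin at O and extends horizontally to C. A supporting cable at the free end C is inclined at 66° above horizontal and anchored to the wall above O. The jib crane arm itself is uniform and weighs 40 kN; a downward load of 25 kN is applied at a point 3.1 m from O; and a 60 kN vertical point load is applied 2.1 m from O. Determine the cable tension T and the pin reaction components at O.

T = 60.30 kN, O_x = 24.53 kN, O_y = 69.91 kN

ΣM about O: T·sin66°·5.8 − 40·2.9 − 25·3.1 − 60·2.1 = 0 → T = 319.5/(5.8·0.913545) = 60.2994 ≈ 60.30 kN.
ΣF_x = 0: O_x − T·cos66° = 0 → O_x = 60.2994 × 0.406737 = 24.53 kN.
ΣF_y = 0: O_y + T·sin66° − 40 − 25 − 60 = 0 → O_y = 125 − 60.2994 × 0.913545 = 69.91 kN.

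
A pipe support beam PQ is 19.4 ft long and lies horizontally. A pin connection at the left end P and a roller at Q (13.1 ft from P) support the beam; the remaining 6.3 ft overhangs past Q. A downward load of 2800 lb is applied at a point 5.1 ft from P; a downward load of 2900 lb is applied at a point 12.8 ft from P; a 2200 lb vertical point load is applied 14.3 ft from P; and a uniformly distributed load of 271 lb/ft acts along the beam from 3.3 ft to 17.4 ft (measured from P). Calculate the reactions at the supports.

P_x = 0, P_y = 2377 lb, Q_y = 9344 lb

Resultant of the distributed load: 271 × 14.1 = 3821.1 lb at 10.35 ft from P.
ΣM about P: Q_y·13.1 − 2800·5.1 − 2900·12.8 − 2200·14.3 − (271·14.1)·10.35 = 0 → Q_y = 122408.385/13.1 = 9344.15 ≈ 9344 lb.
ΣF_y = 0: P_y + 9344.15 − 2800 − 2900 − 2200 − 271·14.1 = 0 → P_y = 2377 lb.
ΣF_x = 0: no horizontal applied forces, so P_x = 0.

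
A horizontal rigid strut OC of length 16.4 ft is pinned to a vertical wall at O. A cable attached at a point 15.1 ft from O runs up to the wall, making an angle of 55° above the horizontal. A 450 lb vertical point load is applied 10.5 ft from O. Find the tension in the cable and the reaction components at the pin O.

T = 382.0 lb, O_x = 219.1 lb, O_y = 137.1 lb

ΣM about O: T·sin55°·15.1 − 450·10.5 = 0 → T = 4725/(15.1·0.819152) = 381.997 ≈ 382.0 lb.
ΣF_x = 0: O_x − T·cos55° = 0 → O_x = 381.997 × 0.573576 = 219.1 lb.
ΣF_y = 0: O_y + T·sin55° − 450 = 0 → O_y = 450 − 381.997 × 0.819152 = 137.1 lb.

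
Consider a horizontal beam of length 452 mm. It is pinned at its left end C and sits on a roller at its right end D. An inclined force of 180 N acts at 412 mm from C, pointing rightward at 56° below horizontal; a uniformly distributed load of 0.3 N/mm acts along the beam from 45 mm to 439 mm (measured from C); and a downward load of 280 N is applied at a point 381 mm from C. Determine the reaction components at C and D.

Resultant of the distributed load: 0.3 × 394 = 118.2 N at 242 mm from C.
Taking moments about C: D_y·452 − 180·sin56°·412 − (0.3·394)·242 − 280·381 = 0 → D_y = 196766/452 = 435.323 ≈ 435.3 N.
ΣF_y = 0: C_y + 435.323 − 180·sin56° − 0.3·394 − 280 = 0 → C_y = 112.1 N.
ΣF_x = 0: C_x + 180·cos56° = 0 → C_x = -100.7 N.

C_x = -100.7 N, C_y = 112.1 N, D_y = 435.3 N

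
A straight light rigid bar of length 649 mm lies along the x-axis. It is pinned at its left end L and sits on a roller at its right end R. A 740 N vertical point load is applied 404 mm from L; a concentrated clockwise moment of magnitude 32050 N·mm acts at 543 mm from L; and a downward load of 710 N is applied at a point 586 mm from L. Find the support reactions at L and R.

L_x = 0, L_y = 298.9 N, R_y = 1151 N

ΣM about L: R_y·649 − 740·404 − 32050 − 710·586 = 0 → R_y = 747070/649 = 1151.11 ≈ 1151 N.
ΣF_y = 0: L_y + 1151.11 − 740 − 710 = 0 → L_y = 298.9 N.
ΣF_x = 0: no horizontal applied forces, so L_x = 0.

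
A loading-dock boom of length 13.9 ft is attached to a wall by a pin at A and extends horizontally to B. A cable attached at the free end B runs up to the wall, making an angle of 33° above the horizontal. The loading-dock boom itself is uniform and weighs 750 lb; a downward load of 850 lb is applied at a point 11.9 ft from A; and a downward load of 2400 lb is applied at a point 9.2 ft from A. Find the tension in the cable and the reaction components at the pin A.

ΣM about A: T·sin33°·13.9 − 750·6.95 − 850·11.9 − 2400·9.2 = 0 → T = 37407.5/(13.9·0.544639) = 4941.23 ≈ 4941 lb.
ΣF_x = 0: A_x − T·cos33° = 0 → A_x = 4941.23 × 0.838671 = 4144 lb.
ΣF_y = 0: A_y + T·sin33° − 750 − 850 − 2400 = 0 → A_y = 4000 − 4941.23 × 0.544639 = 1309 lb.

T = 4941 lb, A_x = 4144 lb, A_y = 1309 lb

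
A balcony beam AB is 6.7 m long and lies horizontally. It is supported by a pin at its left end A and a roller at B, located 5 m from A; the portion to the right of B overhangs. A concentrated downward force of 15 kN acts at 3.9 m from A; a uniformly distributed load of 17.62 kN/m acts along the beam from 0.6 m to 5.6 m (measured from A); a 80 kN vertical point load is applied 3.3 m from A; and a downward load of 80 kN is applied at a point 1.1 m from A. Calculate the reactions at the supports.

Resultant of the distributed load: 17.62 × 5 = 88.1 kN at 3.1 m from A.
Moments about A: B_y·5 − 15·3.9 − (17.62·5)·3.1 − 80·3.3 − 80·1.1 = 0 → B_y = 683.61/5 = 136.722 ≈ 136.7 kN.
ΣF_y = 0: A_y + 136.722 − 15 − 17.62·5 − 80 − 80 = 0 → A_y = 126.4 kN.
ΣF_x = 0: no horizontal applied forces, so A_x = 0.

A_x = 0, A_y = 126.4 kN, B_y = 136.7 kN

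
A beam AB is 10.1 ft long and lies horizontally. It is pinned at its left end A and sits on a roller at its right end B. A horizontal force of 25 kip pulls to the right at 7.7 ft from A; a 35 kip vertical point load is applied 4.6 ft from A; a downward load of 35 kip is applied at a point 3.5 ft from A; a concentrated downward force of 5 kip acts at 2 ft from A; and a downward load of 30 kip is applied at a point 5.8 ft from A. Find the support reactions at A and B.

A_x = -25.00 kip, A_y = 58.71 kip, B_y = 46.29 kip

Moments about A: B_y·10.1 − 35·4.6 − 35·3.5 − 5·2 − 30·5.8 = 0 → B_y = 467.5/10.1 = 46.2871 ≈ 46.29 kip.
ΣF_y = 0: A_y + 46.2871 − 35 − 35 − 5 − 30 = 0 → A_y = 58.71 kip.
ΣF_x = 0: A_x + 25 = 0 → A_x = -25.00 kip.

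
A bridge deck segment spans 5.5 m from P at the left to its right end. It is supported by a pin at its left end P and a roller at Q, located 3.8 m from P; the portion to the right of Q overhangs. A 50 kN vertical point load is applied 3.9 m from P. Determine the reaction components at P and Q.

P_x = 0, P_y = -1.316 kN, Q_y = 51.32 kN

Moments about P: Q_y·3.8 − 50·3.9 = 0 → Q_y = 195/3.8 = 51.3158 ≈ 51.32 kN.
ΣF_y = 0: P_y + 51.3158 − 50 = 0 → P_y = -1.316 kN.
ΣF_x = 0: no horizontal applied forces, so P_x = 0.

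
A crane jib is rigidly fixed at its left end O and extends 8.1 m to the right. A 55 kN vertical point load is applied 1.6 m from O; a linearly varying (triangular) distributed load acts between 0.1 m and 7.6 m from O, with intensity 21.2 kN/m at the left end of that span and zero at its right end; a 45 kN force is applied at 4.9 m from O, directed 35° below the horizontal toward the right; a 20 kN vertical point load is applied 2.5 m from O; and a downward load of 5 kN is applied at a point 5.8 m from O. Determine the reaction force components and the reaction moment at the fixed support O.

O_x = -36.86 kN, O_y = 185.3 kN, M_O = 500.2 kN·m

Resultant of the triangular load: ½ × 21.2 × 7.5 = 79.5 kN, acting at 2.6 m from O (one-third of the span from the peak).
ΣF_x = 0: O_x + 45·cos35° = 0 → O_x = -36.86 kN.
ΣF_y = 0: O_y − 55 − ½·21.2·7.5 − 45·sin35° − 20 − 5 = 0 → O_y = 185.3 kN.
ΣM about O: M_O − 55·1.6 − (½·21.2·7.5)·2.6 − 45·sin35°·4.9 − 20·2.5 − 5·5.8 = 0 → M_O = 500.2 kN·m.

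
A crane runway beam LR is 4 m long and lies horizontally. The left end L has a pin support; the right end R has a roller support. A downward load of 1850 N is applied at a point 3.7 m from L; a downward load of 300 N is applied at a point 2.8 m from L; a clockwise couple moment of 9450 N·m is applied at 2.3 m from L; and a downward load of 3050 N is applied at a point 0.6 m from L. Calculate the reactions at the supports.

L_x = 0, L_y = 458.8 N, R_y = 4741 N

Taking moments about L: R_y·4 − 1850·3.7 − 300·2.8 − 9450 − 3050·0.6 = 0 → R_y = 18965/4 = 4741.25 ≈ 4741 N.
ΣF_y = 0: L_y + 4741.25 − 1850 − 300 − 3050 = 0 → L_y = 458.8 N.
ΣF_x = 0: no horizontal applied forces, so L_x = 0.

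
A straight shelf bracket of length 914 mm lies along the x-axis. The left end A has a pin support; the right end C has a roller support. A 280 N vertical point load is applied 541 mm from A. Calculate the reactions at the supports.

Moments about A: C_y·914 − 280·541 = 0 → C_y = 151480/914 = 165.733 ≈ 165.7 N.
ΣF_y = 0: A_y + 165.733 − 280 = 0 → A_y = 114.3 N.
ΣF_x = 0: no horizontal applied forces, so A_x = 0.

A_x = 0, A_y = 114.3 N, C_y = 165.7 N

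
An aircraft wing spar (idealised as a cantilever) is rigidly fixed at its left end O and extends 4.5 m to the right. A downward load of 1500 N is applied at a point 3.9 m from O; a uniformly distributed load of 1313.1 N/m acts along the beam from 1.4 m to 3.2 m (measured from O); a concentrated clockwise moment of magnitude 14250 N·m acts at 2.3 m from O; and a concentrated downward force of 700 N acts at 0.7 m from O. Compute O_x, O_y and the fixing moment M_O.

Resultant of the distributed load: 1313.1 × 1.8 = 2363.58 N at 2.3 m from O.
ΣF_x = 0: O_x = 0.
ΣF_y = 0: O_y − 1500 − 1313.1·1.8 − 700 = 0 → O_y = 4564 N.
ΣM about O: M_O − 1500·3.9 − (1313.1·1.8)·2.3 − 14250 − 700·0.7 = 0 → M_O = 26030 N·m.

O_x = 0, O_y = 4564 N, M_O = 26030 N·m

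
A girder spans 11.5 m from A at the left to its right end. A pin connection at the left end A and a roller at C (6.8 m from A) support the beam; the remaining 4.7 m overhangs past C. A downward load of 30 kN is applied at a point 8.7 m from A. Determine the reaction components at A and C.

A_x = 0, A_y = -8.382 kN, C_y = 38.38 kN

Taking moments about A: C_y·6.8 − 30·8.7 = 0 → C_y = 261/6.8 = 38.3824 ≈ 38.38 kN.
ΣF_y = 0: A_y + 38.3824 − 30 = 0 → A_y = -8.382 kN.
ΣF_x = 0: no horizontal applied forces, so A_x = 0.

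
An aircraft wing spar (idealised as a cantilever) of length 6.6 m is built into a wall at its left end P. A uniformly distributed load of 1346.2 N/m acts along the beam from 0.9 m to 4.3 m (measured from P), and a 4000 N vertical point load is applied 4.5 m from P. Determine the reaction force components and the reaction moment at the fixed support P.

Resultant of the distributed load: 1346.2 × 3.4 = 4577.08 N at 2.6 m from P.
ΣF_x = 0: P_x = 0.
ΣF_y = 0: P_y − 1346.2·3.4 − 4000 = 0 → P_y = 8577 N.
ΣM about P: M_P − (1346.2·3.4)·2.6 − 4000·4.5 = 0 → M_P = 29900 N·m.

P_x = 0, P_y = 8577 N, M_P = 29900 N·m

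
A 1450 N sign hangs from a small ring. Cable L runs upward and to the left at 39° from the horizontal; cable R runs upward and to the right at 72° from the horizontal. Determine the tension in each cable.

ΣF_x = 0: −T_L·cos39° + T_R·cos72° = 0 → T_R = 2.5149·T_L.
ΣF_y = 0: T_L·sin39° + T_R·sin72° = 1450.
Substitute: T_L·(0.62932 + 2.5149·0.951057) = 1450 → T_L = 479.952 ≈ 480.0 N.
Then T_R = 2.5149 × 479.952 = 1207 N.

T_L = 480.0 N, T_R = 1207 N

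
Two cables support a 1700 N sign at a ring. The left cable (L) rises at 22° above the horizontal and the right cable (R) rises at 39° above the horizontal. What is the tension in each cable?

ΣF_x = 0: −T_L·cos22° + T_R·cos39° = 0 → T_R = 1.19306·T_L.
ΣF_y = 0: T_L·sin22° + T_R·sin39° = 1700.
Substitute: T_L·(0.374607 + 1.19306·0.62932) = 1700 → T_L = 1510.54 ≈ 1511 N.
Then T_R = 1.19306 × 1510.54 = 1802 N.

T_L = 1511 N, T_R = 1802 N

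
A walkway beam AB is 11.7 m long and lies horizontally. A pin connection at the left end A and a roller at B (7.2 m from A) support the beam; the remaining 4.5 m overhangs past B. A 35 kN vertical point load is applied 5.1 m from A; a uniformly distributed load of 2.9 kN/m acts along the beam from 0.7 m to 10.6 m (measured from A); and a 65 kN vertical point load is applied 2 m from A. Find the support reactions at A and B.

A_x = 0, A_y = 63.33 kN, B_y = 65.38 kN

Resultant of the distributed load: 2.9 × 9.9 = 28.71 kN at 5.65 m from A.
Taking moments about A: B_y·7.2 − 35·5.1 − (2.9·9.9)·5.65 − 65·2 = 0 → B_y = 470.7115/7.2 = 65.3766 ≈ 65.38 kN.
ΣF_y = 0: A_y + 65.3766 − 35 − 2.9·9.9 − 65 = 0 → A_y = 63.33 kN.
ΣF_x = 0: no horizontal applied forces, so A_x = 0.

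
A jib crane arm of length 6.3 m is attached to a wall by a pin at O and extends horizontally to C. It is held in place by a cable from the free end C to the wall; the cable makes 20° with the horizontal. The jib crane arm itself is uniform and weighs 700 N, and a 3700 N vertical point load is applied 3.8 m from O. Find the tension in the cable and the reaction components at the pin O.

T = 7549 N, O_x = 7093 N, O_y = 1818 N

ΣM about O: T·sin20°·6.3 − 700·3.15 − 3700·3.8 = 0 → T = 16265/(6.3·0.34202) = 7548.52 ≈ 7549 N.
ΣF_x = 0: O_x − T·cos20° = 0 → O_x = 7548.52 × 0.939693 = 7093 N.
ΣF_y = 0: O_y + T·sin20° − 700 − 3700 = 0 → O_y = 4400 − 7548.52 × 0.34202 = 1818 N.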